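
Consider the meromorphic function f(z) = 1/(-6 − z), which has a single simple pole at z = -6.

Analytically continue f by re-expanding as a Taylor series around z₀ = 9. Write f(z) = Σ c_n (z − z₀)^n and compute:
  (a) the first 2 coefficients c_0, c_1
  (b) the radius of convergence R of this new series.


Let w = z − z₀, so z = z₀ + w.
Then -6 − z = -6 − (z₀ + w) = (-6 − z₀) − w = -15 − w.
f(z) = 1/(-15 − w) = (1/(-15)) · 1/(1 − w/(-15)) = Σ_{n≥0} w^n / (-15)^(n+1).
So c_n = 1/(-15)^(n+1):
  c_0 = 1/(-15)^1 = -1/15.
  c_1 = 1/(-15)^2 = 1/225.
The series is valid for |w/d| < 1, i.e. |z − z₀| < |d|.
Radius of convergence: R = |-6 − z₀| = |-15| = 15 (distance from z₀ to the singularity z = -6).

c_0 = -1/15, c_1 = 1/225; R = 15.


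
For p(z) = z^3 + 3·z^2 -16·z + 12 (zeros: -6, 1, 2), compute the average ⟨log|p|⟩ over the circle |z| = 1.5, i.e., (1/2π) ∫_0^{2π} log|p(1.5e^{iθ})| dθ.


Zeros: -6, 1, 2; r = 1.5.
Inside |z| < r: 1. Outside (|z| ≥ r): -6, 2.
p(0) = 12, so log|p(0)| = log(12) = 2.4849.
Apply Jensen: I(r) = log|p(0)| + Σ_k log(r/|z_k|), summed over zeros inside |z| < r.
  log(r/|z_k|) for z_k = 1: log(1.5/1) = 0.4055
  Outside zeros (-6, 2) contribute nothing to the Jensen sum.
Sum over inside zeros: 0.4055.
I(r) = log|p(0)| + (inside sum) = 2.4849 + 0.4055 = 2.8904.
Note: since some zeros are outside |z| ≤ r, the simplified n·log(r) form does NOT apply — only the inside zeros contribute.

I(r) ≈ 2.8904.


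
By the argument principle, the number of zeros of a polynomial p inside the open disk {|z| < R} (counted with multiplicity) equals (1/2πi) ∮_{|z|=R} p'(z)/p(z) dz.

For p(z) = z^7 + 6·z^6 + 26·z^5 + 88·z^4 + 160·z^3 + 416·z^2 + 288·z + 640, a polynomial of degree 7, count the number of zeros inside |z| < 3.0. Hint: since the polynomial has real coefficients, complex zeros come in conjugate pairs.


The zeros of p are: (-1 + 3i), (-1 - 3i), (0 + 2i), (0 - 2i), -4, (0 + 2i), (0 - 2i).
Their magnitudes are: 3.162, 3.162, 2, 2, 4, 2, 2.
Zeros with |z| < R = 3.0: (0 + 2i), (0 - 2i), (0 + 2i), (0 - 2i).
Count = 4.
By the argument principle, (1/2πi) ∮_{|z|=R} p'(z)/p(z) dz equals exactly this count.

Number of zeros inside |z| < 3.0: 4.


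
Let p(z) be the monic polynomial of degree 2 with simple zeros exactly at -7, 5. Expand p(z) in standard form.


The polynomial is p(z) = ∏_{α ∈ S} (z − α), where S = {-7, 5}.
Expanding the product yields: p(z) = z^2 + 2·z -35.
The resulting polynomial has degree 2 and real coefficients as required.

p(z) = z^2 + 2·z -35.


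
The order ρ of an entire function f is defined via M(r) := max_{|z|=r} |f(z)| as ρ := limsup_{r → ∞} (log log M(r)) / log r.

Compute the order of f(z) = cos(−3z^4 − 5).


Write cos(w) = (e^{iw} ± e^{−iw})/(2 or 2i), so |cos(w)| ≤ e^{|w|}. With w = −3z^4 − 5, |w| ≤ 3r^4 + 5 on |z|=r, giving M(r) ≤ e^{3r^4 + 5} and ρ ≤ 4. For the lower bound, choose z on |z|=r with -3z^4 purely imaginary of modulus 3r^4; then |cos(−3z^4 − 5)| grows like e^{3r^4}/2, so ρ ≥ 4. Hence ρ = 4.
Therefore ρ = 4.

Order ρ = 4.


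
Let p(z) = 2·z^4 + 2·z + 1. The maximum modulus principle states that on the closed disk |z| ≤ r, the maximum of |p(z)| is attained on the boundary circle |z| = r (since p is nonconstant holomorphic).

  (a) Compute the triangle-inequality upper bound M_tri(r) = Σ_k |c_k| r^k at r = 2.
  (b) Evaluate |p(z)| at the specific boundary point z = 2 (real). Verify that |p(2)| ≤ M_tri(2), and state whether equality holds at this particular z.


Coefficients: c_0 = 1, c_1 = 2, c_2 = 0, c_3 = 0, c_4 = 2. Radius r = 2.
Part (a). Triangle bound: M_tri(r) = Σ_k |c_k| r^k
  = |1|·2^0 + |2|·2^1 + |0|·2^2 + |0|·2^3 + |2|·2^4
  = 1 + 4 + 0 + 0 + 32 = 37.
This bounds M(r) := max_{|z|=r} |p(z)| from above; equality holds iff all terms c_k z^k can be made to align in phase at a single z on |z|=r.
Part (b). At z = 2 (real, on the circle |z| = r):
  p(2) = (1)·2^0 + (2)·2^1 + (0)·2^2 + (0)·2^3 + (2)·2^4 = 37.
  |p(2)| = 37.
Since all nonzero coefficients share the same sign, |p(2)| = 37 = M_tri(2); the triangle bound is attained at z = 2, so in fact M(r) = 37.

M_tri(2) = 37; |p(2)| = 37; equality at z=2: yes.


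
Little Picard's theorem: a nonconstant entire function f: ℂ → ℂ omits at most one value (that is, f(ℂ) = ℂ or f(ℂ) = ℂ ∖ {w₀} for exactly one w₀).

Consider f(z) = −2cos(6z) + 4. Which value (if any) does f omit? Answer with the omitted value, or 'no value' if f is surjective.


Little Picard bounds the complement of f(ℂ) to at most one point.
cos is entire and surjective onto ℂ: for every w ∈ ℂ, cos(ζ) = w has a solution ζ ∈ ℂ (e.g., via the complex inverse arccos). With ζ = 6z this gives z = ζ/(6). Then -2·cos(6z) takes every value in -2·ℂ = ℂ, and adding 4 is a bijection of ℂ. So f is surjective and omits no value. (Note: only on the real line is cos bounded by [−1, 1].)

Omitted value: no value.


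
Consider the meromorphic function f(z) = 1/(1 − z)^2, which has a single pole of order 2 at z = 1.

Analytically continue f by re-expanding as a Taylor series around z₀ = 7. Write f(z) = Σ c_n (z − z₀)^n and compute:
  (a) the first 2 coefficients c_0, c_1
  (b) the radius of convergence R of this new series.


Let w = z − z₀, so z = z₀ + w.
Then 1 − z = 1 − (z₀ + w) = (1 − z₀) − w = -6 − w.
f(z) = 1/(-6 − w)^2 = (1/(-6)^2) · (1 − w/(-6))^{−2}.
By the binomial series (1−u)^{−2} = Σ_{n≥0} C(n+1, 1) u^n for |u|<1, with u = w/(-6):
  c_n = C(n+1, 1) / (-6)^(n+2).
  c_0 = 1/(-6)^2 = 1/36.
  c_1 = 2/(-6)^3 = -1/108.
The series is valid for |w/d| < 1, i.e. |z − z₀| < |d|.
Radius of convergence: R = |1 − z₀| = |-6| = 6 (distance from z₀ to the singularity z = 1).

c_0 = 1/36, c_1 = -1/108; R = 6.


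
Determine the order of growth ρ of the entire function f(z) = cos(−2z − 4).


cos(w) is a linear combination of e^{iw} and e^{−iw} (or e^w, e^{−w} in the hyperbolic case), so |cos(w)| ≤ e^{|w|}. With w = −2z − 4, |w| ≤ 2|z| + 4 = 2r + 4 on |z| = r, giving M(r) ≤ e^{2r + 4}, so ρ ≤ 1. On a suitable ray (z = it for sin/cos; z = t for sinh/cosh, t real → ∞), |cos(−2z − 4)| grows like e^{2|t|}/2, so ρ ≥ 1. Hence ρ = 1.
Therefore ρ = 1.

Order ρ = 1.


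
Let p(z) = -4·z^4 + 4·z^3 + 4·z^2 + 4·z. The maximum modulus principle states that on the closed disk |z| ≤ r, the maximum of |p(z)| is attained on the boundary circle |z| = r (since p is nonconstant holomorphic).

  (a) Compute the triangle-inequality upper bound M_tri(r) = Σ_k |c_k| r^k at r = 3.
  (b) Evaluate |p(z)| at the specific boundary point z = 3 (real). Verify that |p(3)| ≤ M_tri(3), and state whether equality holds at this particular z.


Coefficients: c_0 = 0, c_1 = 4, c_2 = 4, c_3 = 4, c_4 = -4. Radius r = 3.
Part (a). Triangle bound: M_tri(r) = Σ_k |c_k| r^k
  = |0|·3^0 + |4|·3^1 + |4|·3^2 + |4|·3^3 + |-4|·3^4
  = 0 + 12 + 36 + 108 + 324 = 480.
This bounds M(r) := max_{|z|=r} |p(z)| from above; equality holds iff all terms c_k z^k can be made to align in phase at a single z on |z|=r.
Part (b). At z = 3 (real, on the circle |z| = r):
  p(3) = (0)·3^0 + (4)·3^1 + (4)·3^2 + (4)·3^3 + (-4)·3^4 = -168.
  |p(3)| = 168.
Check: |p(3)| = 168 ≤ 480 = M_tri(3). ✓ Equality does not hold at z = 3 (the coefficients have mixed signs, so the terms do not all align in phase there).

M_tri(3) = 480; |p(3)| = 168; equality at z=3: no.


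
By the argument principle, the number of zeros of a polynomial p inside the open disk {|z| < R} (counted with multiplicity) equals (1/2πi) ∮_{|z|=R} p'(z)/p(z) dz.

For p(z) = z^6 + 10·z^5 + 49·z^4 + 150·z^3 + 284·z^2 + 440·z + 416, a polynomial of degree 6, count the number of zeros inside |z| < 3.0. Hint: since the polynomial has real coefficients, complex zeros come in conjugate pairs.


The zeros of p are: (0 + 2i), (0 - 2i), -2, -4, (-2 + 3i), (-2 - 3i).
Their magnitudes are: 2, 2, 2, 4, 3.606, 3.606.
Zeros with |z| < R = 3.0: (0 + 2i), (0 - 2i), -2.
Count = 3.
By the argument principle, (1/2πi) ∮_{|z|=R} p'(z)/p(z) dz equals exactly this count.

Number of zeros inside |z| < 3.0: 3.


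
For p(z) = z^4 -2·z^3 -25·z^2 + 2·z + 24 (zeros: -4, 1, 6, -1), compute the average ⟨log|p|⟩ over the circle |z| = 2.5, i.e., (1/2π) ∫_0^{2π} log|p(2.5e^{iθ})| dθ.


Zeros: -4, -1, 1, 6; r = 2.5.
Inside |z| < r: -1, 1. Outside (|z| ≥ r): -4, 6.
p(0) = 24, so log|p(0)| = log(24) = 3.1781.
Apply Jensen: I(r) = log|p(0)| + Σ_k log(r/|z_k|), summed over zeros inside |z| < r.
  log(r/|z_k|) for z_k = 1: log(2.5/1) = 0.9163
  log(r/|z_k|) for z_k = -1: log(2.5/1) = 0.9163
  Outside zeros (-4, 6) contribute nothing to the Jensen sum.
Sum over inside zeros: 1.8326.
I(r) = log|p(0)| + (inside sum) = 3.1781 + 1.8326 = 5.0106.
Note: since some zeros are outside |z| ≤ r, the simplified n·log(r) form does NOT apply — only the inside zeros contribute.

I(r) ≈ 5.0106.


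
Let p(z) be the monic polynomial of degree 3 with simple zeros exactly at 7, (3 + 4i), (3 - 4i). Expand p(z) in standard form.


The polynomial is p(z) = ∏_{α ∈ S} (z − α), where S = {7, (3 + 4i), (3 - 4i)}.
Expanding the product yields: p(z) = z^3 -13·z^2 + 67·z -175.
Note conjugate pairs combine to real quadratics: (z − (3+4i))(z − (3−4i)) = z² − 6z + 25.
The resulting polynomial has degree 3 and real coefficients as required.

p(z) = z^3 -13·z^2 + 67·z -175.


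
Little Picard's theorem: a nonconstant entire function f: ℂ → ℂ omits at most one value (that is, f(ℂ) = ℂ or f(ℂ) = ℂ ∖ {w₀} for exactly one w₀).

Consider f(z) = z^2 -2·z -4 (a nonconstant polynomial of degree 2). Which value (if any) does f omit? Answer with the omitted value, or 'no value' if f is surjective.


Little Picard bounds the complement of f(ℂ) to at most one point.
For every w ∈ ℂ, the equation p(z) − w = 0 is a nonconstant polynomial in z and hence has at least one root by the fundamental theorem of algebra. So p is surjective onto ℂ, omitting no value.

Omitted value: no value.


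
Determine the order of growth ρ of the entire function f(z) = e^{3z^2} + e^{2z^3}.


Each summand is entire of order 2 and 3 respectively (as in the single-exponential case). The order of a sum is at most the max of the orders, so ρ ≤ 3. For the lower bound: on |z|=r choose arg z so that 2z^3 is real positive; then |e^{2z^3}| = e^{2r^3} while |e^{3z^2}| ≤ e^{3r^2} = o(e^{2r^3}). So |f| ≥ e^{2r^3}(1 − o(1)) and ρ ≥ 3. Hence ρ = max(2, 3) = 3.
Therefore ρ = 3.

Order ρ = 3.


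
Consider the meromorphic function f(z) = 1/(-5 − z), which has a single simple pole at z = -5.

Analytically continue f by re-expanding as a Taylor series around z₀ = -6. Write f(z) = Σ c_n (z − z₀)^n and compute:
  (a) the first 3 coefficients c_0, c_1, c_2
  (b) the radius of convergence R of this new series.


Let w = z − z₀, so z = z₀ + w.
Then -5 − z = -5 − (z₀ + w) = (-5 − z₀) − w = 1 − w.
f(z) = 1/(1 − w) = (1/(1)) · 1/(1 − w/(1)) = Σ_{n≥0} w^n / (1)^(n+1).
So c_n = 1/(1)^(n+1):
  c_0 = 1/(1)^1 = 1.
  c_1 = 1/(1)^2 = 1.
  c_2 = 1/(1)^3 = 1.
The series is valid for |w/d| < 1, i.e. |z − z₀| < |d|.
Radius of convergence: R = |-5 − z₀| = |1| = 1 (distance from z₀ to the singularity z = -5).

c_0 = 1, c_1 = 1, c_2 = 1; R = 1.


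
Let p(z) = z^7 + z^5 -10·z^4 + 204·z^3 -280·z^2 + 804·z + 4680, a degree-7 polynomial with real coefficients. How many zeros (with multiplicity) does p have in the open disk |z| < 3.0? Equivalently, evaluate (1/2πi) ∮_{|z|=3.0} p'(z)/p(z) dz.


The zeros of p are: (-3 + 3i), (-3 - 3i), (1 + 3i), (1 - 3i), (3 + 2i), (3 - 2i), -2.
Their magnitudes are: 4.243, 4.243, 3.162, 3.162, 3.606, 3.606, 2.
Zeros with |z| < R = 3.0: -2.
Count = 1.
By the argument principle, (1/2πi) ∮_{|z|=R} p'(z)/p(z) dz equals exactly this count.

Number of zeros inside |z| < 3.0: 1.


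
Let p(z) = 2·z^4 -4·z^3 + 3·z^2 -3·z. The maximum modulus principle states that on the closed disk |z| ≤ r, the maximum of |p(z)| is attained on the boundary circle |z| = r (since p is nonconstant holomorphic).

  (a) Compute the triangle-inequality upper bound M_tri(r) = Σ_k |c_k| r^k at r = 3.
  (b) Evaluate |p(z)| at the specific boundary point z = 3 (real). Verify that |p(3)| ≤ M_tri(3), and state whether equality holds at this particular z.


Coefficients: c_0 = 0, c_1 = -3, c_2 = 3, c_3 = -4, c_4 = 2. Radius r = 3.
Part (a). Triangle bound: M_tri(r) = Σ_k |c_k| r^k
  = |0|·3^0 + |-3|·3^1 + |3|·3^2 + |-4|·3^3 + |2|·3^4
  = 0 + 9 + 27 + 108 + 162 = 306.
This bounds M(r) := max_{|z|=r} |p(z)| from above; equality holds iff all terms c_k z^k can be made to align in phase at a single z on |z|=r.
Part (b). At z = 3 (real, on the circle |z| = r):
  p(3) = (0)·3^0 + (-3)·3^1 + (3)·3^2 + (-4)·3^3 + (2)·3^4 = 72.
  |p(3)| = 72.
Check: |p(3)| = 72 ≤ 306 = M_tri(3). ✓ Equality does not hold at z = 3 (the coefficients have mixed signs, so the terms do not all align in phase there).

M_tri(3) = 306; |p(3)| = 72; equality at z=3: no.


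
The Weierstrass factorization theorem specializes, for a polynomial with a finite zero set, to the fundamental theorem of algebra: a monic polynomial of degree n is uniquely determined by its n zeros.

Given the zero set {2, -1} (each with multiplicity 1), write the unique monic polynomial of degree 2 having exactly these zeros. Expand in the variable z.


The polynomial is p(z) = ∏_{α ∈ S} (z − α), where S = {2, -1}.
Expanding the product yields: p(z) = z^2 -z -2.
The resulting polynomial has degree 2 and real coefficients as required.

p(z) = z^2 -z -2.


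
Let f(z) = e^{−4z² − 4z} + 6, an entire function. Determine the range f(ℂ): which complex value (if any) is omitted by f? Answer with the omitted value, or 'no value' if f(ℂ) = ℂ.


Little Picard bounds the complement of f(ℂ) to at most one point.
The exponent g(z) = −4z² − 4z is a nonconstant polynomial, hence surjective onto ℂ. So e^{g(z)} takes every value in {e^w : w ∈ ℂ} = ℂ ∖ {0}. Adding 6 shifts the range to ℂ ∖ {6}. f omits exactly 6.

Omitted value: 6.


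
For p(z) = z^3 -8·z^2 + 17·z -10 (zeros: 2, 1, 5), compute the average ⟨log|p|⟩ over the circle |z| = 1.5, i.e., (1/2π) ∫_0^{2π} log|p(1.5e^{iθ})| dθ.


Zeros: 1, 2, 5; r = 1.5.
Inside |z| < r: 1. Outside (|z| ≥ r): 2, 5.
p(0) = -10, so log|p(0)| = log(10) = 2.3026.
Apply Jensen: I(r) = log|p(0)| + Σ_k log(r/|z_k|), summed over zeros inside |z| < r.
  log(r/|z_k|) for z_k = 1: log(1.5/1) = 0.4055
  Outside zeros (2, 5) contribute nothing to the Jensen sum.
Sum over inside zeros: 0.4055.
I(r) = log|p(0)| + (inside sum) = 2.3026 + 0.4055 = 2.7081.
Note: since some zeros are outside |z| ≤ r, the simplified n·log(r) form does NOT apply — only the inside zeros contribute.

I(r) ≈ 2.7081.


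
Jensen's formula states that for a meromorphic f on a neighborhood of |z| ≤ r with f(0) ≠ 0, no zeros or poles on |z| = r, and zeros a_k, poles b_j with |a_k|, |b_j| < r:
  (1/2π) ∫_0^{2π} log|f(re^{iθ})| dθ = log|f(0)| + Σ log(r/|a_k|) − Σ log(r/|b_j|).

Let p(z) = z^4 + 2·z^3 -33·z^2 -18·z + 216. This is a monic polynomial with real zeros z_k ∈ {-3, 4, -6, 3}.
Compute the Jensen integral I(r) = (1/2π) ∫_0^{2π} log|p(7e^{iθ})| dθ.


Zeros: -6, -3, 3, 4; r = 7.
Inside |z| < r: -6, -3, 3, 4. Outside (|z| ≥ r): ∅.
p(0) = 216, so log|p(0)| = log(216) = 5.3753.
Apply Jensen: I(r) = log|p(0)| + Σ_k log(r/|z_k|), summed over zeros inside |z| < r.
  log(r/|z_k|) for z_k = -3: log(7/3) = 0.8473
  log(r/|z_k|) for z_k = 4: log(7/4) = 0.5596
  log(r/|z_k|) for z_k = -6: log(7/6) = 0.1542
  log(r/|z_k|) for z_k = 3: log(7/3) = 0.8473
Sum over inside zeros: 2.4084.
I(r) = log|p(0)| + (inside sum) = 5.3753 + 2.4084 = 7.7836.
Closed form (all zeros inside, monic): I(r) = n·log(r) = 4·log(7) = 7.7836. ✓

I(r) ≈ 7.7836.


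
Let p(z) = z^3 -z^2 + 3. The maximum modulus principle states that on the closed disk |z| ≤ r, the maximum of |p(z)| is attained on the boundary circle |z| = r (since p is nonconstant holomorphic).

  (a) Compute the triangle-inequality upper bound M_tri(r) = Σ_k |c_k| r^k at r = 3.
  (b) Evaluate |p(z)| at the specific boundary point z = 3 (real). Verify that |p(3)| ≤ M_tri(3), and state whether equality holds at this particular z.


Coefficients: c_0 = 3, c_1 = 0, c_2 = -1, c_3 = 1. Radius r = 3.
Part (a). Triangle bound: M_tri(r) = Σ_k |c_k| r^k
  = |3|·3^0 + |0|·3^1 + |-1|·3^2 + |1|·3^3
  = 3 + 0 + 9 + 27 = 39.
This bounds M(r) := max_{|z|=r} |p(z)| from above; equality holds iff all terms c_k z^k can be made to align in phase at a single z on |z|=r.
Part (b). At z = 3 (real, on the circle |z| = r):
  p(3) = (3)·3^0 + (0)·3^1 + (-1)·3^2 + (1)·3^3 = 21.
  |p(3)| = 21.
Check: |p(3)| = 21 ≤ 39 = M_tri(3). ✓ Equality does not hold at z = 3 (the coefficients have mixed signs, so the terms do not all align in phase there).

M_tri(3) = 39; |p(3)| = 21; equality at z=3: no.


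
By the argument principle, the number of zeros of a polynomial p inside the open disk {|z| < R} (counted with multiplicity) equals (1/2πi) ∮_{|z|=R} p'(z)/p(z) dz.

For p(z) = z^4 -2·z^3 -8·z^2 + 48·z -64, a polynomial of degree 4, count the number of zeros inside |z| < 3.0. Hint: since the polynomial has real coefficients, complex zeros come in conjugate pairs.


The zeros of p are: -4, (2 + 2i), (2 - 2i), 2.
Their magnitudes are: 4, 2.828, 2.828, 2.
Zeros with |z| < R = 3.0: (2 + 2i), (2 - 2i), 2.
Count = 3.
By the argument principle, (1/2πi) ∮_{|z|=R} p'(z)/p(z) dz equals exactly this count.

Number of zeros inside |z| < 3.0: 3.


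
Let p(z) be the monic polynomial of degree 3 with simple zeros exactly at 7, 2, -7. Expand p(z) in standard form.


The polynomial is p(z) = ∏_{α ∈ S} (z − α), where S = {7, 2, -7}.
Expanding the product yields: p(z) = z^3 -2·z^2 -49·z + 98.
The resulting polynomial has degree 3 and real coefficients as required.

p(z) = z^3 -2·z^2 -49·z + 98.


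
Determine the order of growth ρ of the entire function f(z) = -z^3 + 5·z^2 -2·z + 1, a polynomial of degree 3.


|f(z)| ≤ Σ|c_k|·r^k = O(r^3) as r → ∞. Polynomial growth is O(e^{r^ε}) for every ε > 0 (since r^3/e^{r^ε} → 0), so ρ ≤ ε for all ε > 0, i.e. ρ = 0. Every nonconstant polynomial has order 0.
Therefore ρ = 0.

Order ρ = 0.


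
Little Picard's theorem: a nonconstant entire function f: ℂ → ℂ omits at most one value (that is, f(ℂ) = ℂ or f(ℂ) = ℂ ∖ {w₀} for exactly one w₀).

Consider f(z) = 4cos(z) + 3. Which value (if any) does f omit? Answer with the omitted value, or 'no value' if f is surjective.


Little Picard bounds the complement of f(ℂ) to at most one point.
cos is entire and surjective onto ℂ: for every w ∈ ℂ, cos(ζ) = w has a solution ζ ∈ ℂ (e.g., via the complex inverse arccos). With ζ = z this gives z = ζ/(1). Then 4·cos(z) takes every value in 4·ℂ = ℂ, and adding 3 is a bijection of ℂ. So f is surjective and omits no value. (Note: only on the real line is cos bounded by [−1, 1].)

Omitted value: no value.


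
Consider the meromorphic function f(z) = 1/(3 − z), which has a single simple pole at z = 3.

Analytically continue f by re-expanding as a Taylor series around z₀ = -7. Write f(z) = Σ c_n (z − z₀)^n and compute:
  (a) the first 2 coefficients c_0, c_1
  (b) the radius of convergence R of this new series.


Let w = z − z₀, so z = z₀ + w.
Then 3 − z = 3 − (z₀ + w) = (3 − z₀) − w = 10 − w.
f(z) = 1/(10 − w) = (1/(10)) · 1/(1 − w/(10)) = Σ_{n≥0} w^n / (10)^(n+1).
So c_n = 1/(10)^(n+1):
  c_0 = 1/(10)^1 = 1/10.
  c_1 = 1/(10)^2 = 1/100.
The series is valid for |w/d| < 1, i.e. |z − z₀| < |d|.
Radius of convergence: R = |3 − z₀| = |10| = 10 (distance from z₀ to the singularity z = 3).

c_0 = 1/10, c_1 = 1/100; R = 10.


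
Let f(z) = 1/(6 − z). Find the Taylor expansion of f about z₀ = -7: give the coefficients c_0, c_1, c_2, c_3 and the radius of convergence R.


Let w = z − z₀, so z = z₀ + w.
Then 6 − z = 6 − (z₀ + w) = (6 − z₀) − w = 13 − w.
f(z) = 1/(13 − w) = (1/(13)) · 1/(1 − w/(13)) = Σ_{n≥0} w^n / (13)^(n+1).
So c_n = 1/(13)^(n+1):
  c_0 = 1/(13)^1 = 1/13.
  c_1 = 1/(13)^2 = 1/169.
  c_2 = 1/(13)^3 = 1/2197.
  c_3 = 1/(13)^4 = 1/28561.
The series is valid for |w/d| < 1, i.e. |z − z₀| < |d|.
Radius of convergence: R = |6 − z₀| = |13| = 13 (distance from z₀ to the singularity z = 6).

c_0 = 1/13, c_1 = 1/169, c_2 = 1/2197, c_3 = 1/28561; R = 13.


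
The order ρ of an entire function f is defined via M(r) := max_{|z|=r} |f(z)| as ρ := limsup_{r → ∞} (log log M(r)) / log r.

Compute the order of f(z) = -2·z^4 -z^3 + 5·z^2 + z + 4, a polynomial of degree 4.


|f(z)| ≤ Σ|c_k|·r^k = O(r^4) as r → ∞. Polynomial growth is O(e^{r^ε}) for every ε > 0 (since r^4/e^{r^ε} → 0), so ρ ≤ ε for all ε > 0, i.e. ρ = 0. Every nonconstant polynomial has order 0.
Therefore ρ = 0.

Order ρ = 0.


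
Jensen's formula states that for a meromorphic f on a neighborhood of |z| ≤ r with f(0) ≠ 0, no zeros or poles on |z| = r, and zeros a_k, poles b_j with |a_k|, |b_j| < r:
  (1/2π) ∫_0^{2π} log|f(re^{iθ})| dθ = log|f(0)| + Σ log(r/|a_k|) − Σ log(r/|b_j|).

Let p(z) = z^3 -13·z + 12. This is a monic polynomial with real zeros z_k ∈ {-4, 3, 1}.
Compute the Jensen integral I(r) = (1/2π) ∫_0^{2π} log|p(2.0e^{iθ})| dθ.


Zeros: -4, 1, 3; r = 2.0.
Inside |z| < r: 1. Outside (|z| ≥ r): -4, 3.
p(0) = 12, so log|p(0)| = log(12) = 2.4849.
Apply Jensen: I(r) = log|p(0)| + Σ_k log(r/|z_k|), summed over zeros inside |z| < r.
  log(r/|z_k|) for z_k = 1: log(2.0/1) = 0.6931
  Outside zeros (-4, 3) contribute nothing to the Jensen sum.
Sum over inside zeros: 0.6931.
I(r) = log|p(0)| + (inside sum) = 2.4849 + 0.6931 = 3.1781.
Note: since some zeros are outside |z| ≤ r, the simplified n·log(r) form does NOT apply — only the inside zeros contribute.

I(r) ≈ 3.1781.


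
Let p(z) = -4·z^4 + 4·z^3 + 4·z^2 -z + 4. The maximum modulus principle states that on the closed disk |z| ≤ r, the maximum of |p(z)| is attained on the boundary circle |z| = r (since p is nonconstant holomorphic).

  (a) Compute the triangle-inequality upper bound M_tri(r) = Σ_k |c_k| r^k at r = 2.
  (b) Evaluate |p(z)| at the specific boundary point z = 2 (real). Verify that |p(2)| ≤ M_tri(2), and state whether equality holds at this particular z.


Coefficients: c_0 = 4, c_1 = -1, c_2 = 4, c_3 = 4, c_4 = -4. Radius r = 2.
Part (a). Triangle bound: M_tri(r) = Σ_k |c_k| r^k
  = |4|·2^0 + |-1|·2^1 + |4|·2^2 + |4|·2^3 + |-4|·2^4
  = 4 + 2 + 16 + 32 + 64 = 118.
This bounds M(r) := max_{|z|=r} |p(z)| from above; equality holds iff all terms c_k z^k can be made to align in phase at a single z on |z|=r.
Part (b). At z = 2 (real, on the circle |z| = r):
  p(2) = (4)·2^0 + (-1)·2^1 + (4)·2^2 + (4)·2^3 + (-4)·2^4 = -14.
  |p(2)| = 14.
Check: |p(2)| = 14 ≤ 118 = M_tri(2). ✓ Equality does not hold at z = 2 (the coefficients have mixed signs, so the terms do not all align in phase there).

M_tri(2) = 118; |p(2)| = 14; equality at z=2: no.


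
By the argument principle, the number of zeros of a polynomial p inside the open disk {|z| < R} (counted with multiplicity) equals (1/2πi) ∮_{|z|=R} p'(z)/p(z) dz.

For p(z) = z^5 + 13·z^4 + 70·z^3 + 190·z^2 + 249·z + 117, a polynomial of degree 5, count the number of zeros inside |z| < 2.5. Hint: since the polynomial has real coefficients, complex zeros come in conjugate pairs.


The zeros of p are: -3, -1, -3, (-3 + 2i), (-3 - 2i).
Their magnitudes are: 3, 1, 3, 3.606, 3.606.
Zeros with |z| < R = 2.5: -1.
Count = 1.
By the argument principle, (1/2πi) ∮_{|z|=R} p'(z)/p(z) dz equals exactly this count.

Number of zeros inside |z| < 2.5: 1.


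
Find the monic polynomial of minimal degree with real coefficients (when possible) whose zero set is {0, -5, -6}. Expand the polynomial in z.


The polynomial is p(z) = ∏_{α ∈ S} (z − α), where S = {0, -5, -6}.
Expanding the product yields: p(z) = z^3 + 11·z^2 + 30·z.
The resulting polynomial has degree 3 and real coefficients as required.

p(z) = z^3 + 11·z^2 + 30·z.


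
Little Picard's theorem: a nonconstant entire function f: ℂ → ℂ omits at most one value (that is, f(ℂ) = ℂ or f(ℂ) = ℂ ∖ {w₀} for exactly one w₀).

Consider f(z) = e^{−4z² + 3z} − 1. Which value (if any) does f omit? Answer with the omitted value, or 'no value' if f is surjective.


Little Picard bounds the complement of f(ℂ) to at most one point.
The exponent g(z) = −4z² + 3z is a nonconstant polynomial, hence surjective onto ℂ. So e^{g(z)} takes every value in {e^w : w ∈ ℂ} = ℂ ∖ {0}. Adding -1 shifts the range to ℂ ∖ {-1}. f omits exactly -1.

Omitted value: -1.


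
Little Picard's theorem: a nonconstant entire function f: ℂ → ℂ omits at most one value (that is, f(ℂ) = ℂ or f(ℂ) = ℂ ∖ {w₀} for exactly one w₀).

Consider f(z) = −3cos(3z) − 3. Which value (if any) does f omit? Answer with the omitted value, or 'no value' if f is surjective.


Little Picard bounds the complement of f(ℂ) to at most one point.
cos is entire and surjective onto ℂ: for every w ∈ ℂ, cos(ζ) = w has a solution ζ ∈ ℂ (e.g., via the complex inverse arccos). With ζ = 3z this gives z = ζ/(3). Then -3·cos(3z) takes every value in -3·ℂ = ℂ, and adding -3 is a bijection of ℂ. So f is surjective and omits no value. (Note: only on the real line is cos bounded by [−1, 1].)

Omitted value: no value.


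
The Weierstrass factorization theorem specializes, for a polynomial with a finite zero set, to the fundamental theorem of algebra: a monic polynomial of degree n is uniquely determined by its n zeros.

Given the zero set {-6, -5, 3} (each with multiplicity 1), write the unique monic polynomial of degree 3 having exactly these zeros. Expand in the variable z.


The polynomial is p(z) = ∏_{α ∈ S} (z − α), where S = {-6, -5, 3}.
Expanding the product yields: p(z) = z^3 + 8·z^2 -3·z -90.
The resulting polynomial has degree 3 and real coefficients as required.

p(z) = z^3 + 8·z^2 -3·z -90.


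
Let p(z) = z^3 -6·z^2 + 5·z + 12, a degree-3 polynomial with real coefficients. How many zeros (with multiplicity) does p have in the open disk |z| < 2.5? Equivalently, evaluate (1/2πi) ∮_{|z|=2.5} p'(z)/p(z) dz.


The zeros of p are: -1, 4, 3.
Their magnitudes are: 1, 4, 3.
Zeros with |z| < R = 2.5: -1.
Count = 1.
By the argument principle, (1/2πi) ∮_{|z|=R} p'(z)/p(z) dz equals exactly this count.

Number of zeros inside |z| < 2.5: 1.


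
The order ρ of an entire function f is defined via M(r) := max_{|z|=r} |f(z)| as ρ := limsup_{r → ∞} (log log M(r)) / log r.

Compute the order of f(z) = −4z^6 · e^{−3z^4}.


M(r) = max_{|z|=r} |-4|·|z|^6·|e^{−3z^4}| = 4·r^6 · e^{3r^4} (the factors attain their maxima compatibly on |z|=r). Then log M(r) = log 4 + 6·log r + 3r^4, dominated by the last term, so log log M(r) ~ 4·log r. The polynomial factor -4z^6 contributes only a log r term and does not affect the order. ρ = 4.
Therefore ρ = 4.

Order ρ = 4.


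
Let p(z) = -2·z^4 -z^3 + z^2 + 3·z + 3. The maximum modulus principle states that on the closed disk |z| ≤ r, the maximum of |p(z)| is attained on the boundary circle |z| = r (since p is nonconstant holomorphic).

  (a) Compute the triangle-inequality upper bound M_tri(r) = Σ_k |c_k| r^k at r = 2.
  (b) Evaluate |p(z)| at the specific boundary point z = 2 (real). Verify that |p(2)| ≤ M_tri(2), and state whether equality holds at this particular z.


Coefficients: c_0 = 3, c_1 = 3, c_2 = 1, c_3 = -1, c_4 = -2. Radius r = 2.
Part (a). Triangle bound: M_tri(r) = Σ_k |c_k| r^k
  = |3|·2^0 + |3|·2^1 + |1|·2^2 + |-1|·2^3 + |-2|·2^4
  = 3 + 6 + 4 + 8 + 32 = 53.
This bounds M(r) := max_{|z|=r} |p(z)| from above; equality holds iff all terms c_k z^k can be made to align in phase at a single z on |z|=r.
Part (b). At z = 2 (real, on the circle |z| = r):
  p(2) = (3)·2^0 + (3)·2^1 + (1)·2^2 + (-1)·2^3 + (-2)·2^4 = -27.
  |p(2)| = 27.
Check: |p(2)| = 27 ≤ 53 = M_tri(2). ✓ Equality does not hold at z = 2 (the coefficients have mixed signs, so the terms do not all align in phase there).

M_tri(2) = 53; |p(2)| = 27; equality at z=2: no.


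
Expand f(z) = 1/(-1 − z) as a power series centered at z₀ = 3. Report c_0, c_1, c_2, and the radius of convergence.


Let w = z − z₀, so z = z₀ + w.
Then -1 − z = -1 − (z₀ + w) = (-1 − z₀) − w = -4 − w.
f(z) = 1/(-4 − w) = (1/(-4)) · 1/(1 − w/(-4)) = Σ_{n≥0} w^n / (-4)^(n+1).
So c_n = 1/(-4)^(n+1):
  c_0 = 1/(-4)^1 = -1/4.
  c_1 = 1/(-4)^2 = 1/16.
  c_2 = 1/(-4)^3 = -1/64.
The series is valid for |w/d| < 1, i.e. |z − z₀| < |d|.
Radius of convergence: R = |-1 − z₀| = |-4| = 4 (distance from z₀ to the singularity z = -1).

c_0 = -1/4, c_1 = 1/16, c_2 = -1/64; R = 4.


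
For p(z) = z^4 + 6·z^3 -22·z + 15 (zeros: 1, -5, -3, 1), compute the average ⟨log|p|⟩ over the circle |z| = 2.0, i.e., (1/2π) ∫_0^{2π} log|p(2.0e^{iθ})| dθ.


Zeros: -5, -3, 1, 1; r = 2.0.
Inside |z| < r: 1, 1. Outside (|z| ≥ r): -5, -3.
p(0) = 15, so log|p(0)| = log(15) = 2.7081.
Apply Jensen: I(r) = log|p(0)| + Σ_k log(r/|z_k|), summed over zeros inside |z| < r.
  log(r/|z_k|) for z_k = 1: log(2.0/1) = 0.6931
  log(r/|z_k|) for z_k = 1: log(2.0/1) = 0.6931
  Outside zeros (-5, -3) contribute nothing to the Jensen sum.
Sum over inside zeros: 1.3863.
I(r) = log|p(0)| + (inside sum) = 2.7081 + 1.3863 = 4.0943.
Note: since some zeros are outside |z| ≤ r, the simplified n·log(r) form does NOT apply — only the inside zeros contribute.

I(r) ≈ 4.0943.


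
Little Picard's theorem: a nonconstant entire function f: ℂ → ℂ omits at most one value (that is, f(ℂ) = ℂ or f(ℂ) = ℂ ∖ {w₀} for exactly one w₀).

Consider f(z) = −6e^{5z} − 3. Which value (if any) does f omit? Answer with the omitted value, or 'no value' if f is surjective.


Little Picard bounds the complement of f(ℂ) to at most one point.
e^{5z} is never zero on ℂ, so -6·e^{5z} takes every value in ℂ ∖ {0}. Adding -3 shifts the range to ℂ ∖ {-3}. Thus f omits exactly the value -3.

Omitted value: -3.


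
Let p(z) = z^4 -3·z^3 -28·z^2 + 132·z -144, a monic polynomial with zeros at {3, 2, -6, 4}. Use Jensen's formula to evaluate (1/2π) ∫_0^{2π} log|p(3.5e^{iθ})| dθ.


Zeros: -6, 2, 3, 4; r = 3.5.
Inside |z| < r: 2, 3. Outside (|z| ≥ r): -6, 4.
p(0) = -144, so log|p(0)| = log(144) = 4.9698.
Apply Jensen: I(r) = log|p(0)| + Σ_k log(r/|z_k|), summed over zeros inside |z| < r.
  log(r/|z_k|) for z_k = 3: log(3.5/3) = 0.1542
  log(r/|z_k|) for z_k = 2: log(3.5/2) = 0.5596
  Outside zeros (-6, 4) contribute nothing to the Jensen sum.
Sum over inside zeros: 0.7138.
I(r) = log|p(0)| + (inside sum) = 4.9698 + 0.7138 = 5.6836.
Note: since some zeros are outside |z| ≤ r, the simplified n·log(r) form does NOT apply — only the inside zeros contribute.

I(r) ≈ 5.6836.


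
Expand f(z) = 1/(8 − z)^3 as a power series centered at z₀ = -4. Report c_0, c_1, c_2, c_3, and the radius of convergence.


Let w = z − z₀, so z = z₀ + w.
Then 8 − z = 8 − (z₀ + w) = (8 − z₀) − w = 12 − w.
f(z) = 1/(12 − w)^3 = (1/(12)^3) · (1 − w/(12))^{−3}.
By the binomial series (1−u)^{−3} = Σ_{n≥0} C(n+2, 2) u^n for |u|<1, with u = w/(12):
  c_n = C(n+2, 2) / (12)^(n+3).
  c_0 = 1/(12)^3 = 1/1728.
  c_1 = 3/(12)^4 = 1/6912.
  c_2 = 6/(12)^5 = 1/41472.
  c_3 = 10/(12)^6 = 5/1492992.
The series is valid for |w/d| < 1, i.e. |z − z₀| < |d|.
Radius of convergence: R = |8 − z₀| = |12| = 12 (distance from z₀ to the singularity z = 8).

c_0 = 1/1728, c_1 = 1/6912, c_2 = 1/41472, c_3 = 5/1492992; R = 12.


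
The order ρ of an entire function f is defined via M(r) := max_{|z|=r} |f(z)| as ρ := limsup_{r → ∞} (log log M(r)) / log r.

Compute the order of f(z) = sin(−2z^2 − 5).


Write sin(w) = (e^{iw} ± e^{−iw})/(2 or 2i), so |sin(w)| ≤ e^{|w|}. With w = −2z^2 − 5, |w| ≤ 2r^2 + 5 on |z|=r, giving M(r) ≤ e^{2r^2 + 5} and ρ ≤ 2. For the lower bound, choose z on |z|=r with -2z^2 purely imaginary of modulus 2r^2; then |sin(−2z^2 − 5)| grows like e^{2r^2}/2, so ρ ≥ 2. Hence ρ = 2.
Therefore ρ = 2.

Order ρ = 2.


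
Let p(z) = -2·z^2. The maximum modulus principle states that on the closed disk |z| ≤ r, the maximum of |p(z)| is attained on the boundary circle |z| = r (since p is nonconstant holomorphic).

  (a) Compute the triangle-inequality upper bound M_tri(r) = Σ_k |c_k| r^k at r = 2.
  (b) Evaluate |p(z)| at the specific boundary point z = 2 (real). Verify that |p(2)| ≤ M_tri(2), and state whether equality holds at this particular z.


Coefficients: c_0 = 0, c_1 = 0, c_2 = -2. Radius r = 2.
Part (a). Triangle bound: M_tri(r) = Σ_k |c_k| r^k
  = |0|·2^0 + |0|·2^1 + |-2|·2^2
  = 0 + 0 + 8 = 8.
This bounds M(r) := max_{|z|=r} |p(z)| from above; equality holds iff all terms c_k z^k can be made to align in phase at a single z on |z|=r.
Part (b). At z = 2 (real, on the circle |z| = r):
  p(2) = (0)·2^0 + (0)·2^1 + (-2)·2^2 = -8.
  |p(2)| = 8.
Since all nonzero coefficients share the same sign, |p(2)| = 8 = M_tri(2); the triangle bound is attained at z = 2, so in fact M(r) = 8.

M_tri(2) = 8; |p(2)| = 8; equality at z=2: yes.


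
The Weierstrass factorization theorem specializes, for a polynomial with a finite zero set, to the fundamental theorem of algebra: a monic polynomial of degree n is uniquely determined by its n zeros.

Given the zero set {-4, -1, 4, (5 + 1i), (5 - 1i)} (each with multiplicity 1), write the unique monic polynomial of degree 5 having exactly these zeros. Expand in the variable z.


The polynomial is p(z) = ∏_{α ∈ S} (z − α), where S = {-4, -1, 4, (5 + 1i), (5 - 1i)}.
Expanding the product yields: p(z) = z^5 -9·z^4 + 170·z^2 -256·z -416.
Note conjugate pairs combine to real quadratics: (z − (5+1i))(z − (5−1i)) = z² − 10z + 26.
The resulting polynomial has degree 5 and real coefficients as required.

p(z) = z^5 -9·z^4 + 170·z^2 -256·z -416.


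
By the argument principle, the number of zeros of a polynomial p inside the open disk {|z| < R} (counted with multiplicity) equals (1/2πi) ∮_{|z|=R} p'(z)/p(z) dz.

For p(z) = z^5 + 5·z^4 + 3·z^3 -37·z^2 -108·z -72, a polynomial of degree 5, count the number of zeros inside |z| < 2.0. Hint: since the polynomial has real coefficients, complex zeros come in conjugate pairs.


The zeros of p are: -1, 3, (-2 + 2i), (-2 - 2i), -3.
Their magnitudes are: 1, 3, 2.828, 2.828, 3.
Zeros with |z| < R = 2.0: -1.
Count = 1.
By the argument principle, (1/2πi) ∮_{|z|=R} p'(z)/p(z) dz equals exactly this count.

Number of zeros inside |z| < 2.0: 1.


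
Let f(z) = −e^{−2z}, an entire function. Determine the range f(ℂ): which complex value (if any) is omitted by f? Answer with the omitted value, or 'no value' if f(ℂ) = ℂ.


Little Picard bounds the complement of f(ℂ) to at most one point.
e^{−2z} is never zero on ℂ, so -1·e^{−2z} takes every value in ℂ ∖ {0}. Adding 0 shifts the range to ℂ ∖ {0}. Thus f omits exactly the value 0.

Omitted value: 0.


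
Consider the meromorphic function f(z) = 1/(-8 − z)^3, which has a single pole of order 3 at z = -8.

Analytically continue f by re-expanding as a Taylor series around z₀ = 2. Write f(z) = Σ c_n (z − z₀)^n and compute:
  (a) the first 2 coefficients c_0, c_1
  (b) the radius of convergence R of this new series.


Let w = z − z₀, so z = z₀ + w.
Then -8 − z = -8 − (z₀ + w) = (-8 − z₀) − w = -10 − w.
f(z) = 1/(-10 − w)^3 = (1/(-10)^3) · (1 − w/(-10))^{−3}.
By the binomial series (1−u)^{−3} = Σ_{n≥0} C(n+2, 2) u^n for |u|<1, with u = w/(-10):
  c_n = C(n+2, 2) / (-10)^(n+3).
  c_0 = 1/(-10)^3 = -1/1000.
  c_1 = 3/(-10)^4 = 3/10000.
The series is valid for |w/d| < 1, i.e. |z − z₀| < |d|.
Radius of convergence: R = |-8 − z₀| = |-10| = 10 (distance from z₀ to the singularity z = -8).

c_0 = -1/1000, c_1 = 3/10000; R = 10.


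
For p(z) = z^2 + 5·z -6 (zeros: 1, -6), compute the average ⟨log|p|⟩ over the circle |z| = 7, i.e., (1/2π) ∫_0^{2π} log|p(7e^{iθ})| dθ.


Zeros: -6, 1; r = 7.
Inside |z| < r: -6, 1. Outside (|z| ≥ r): ∅.
p(0) = -6, so log|p(0)| = log(6) = 1.7918.
Apply Jensen: I(r) = log|p(0)| + Σ_k log(r/|z_k|), summed over zeros inside |z| < r.
  log(r/|z_k|) for z_k = 1: log(7/1) = 1.9459
  log(r/|z_k|) for z_k = -6: log(7/6) = 0.1542
Sum over inside zeros: 2.1001.
I(r) = log|p(0)| + (inside sum) = 1.7918 + 2.1001 = 3.8918.
Closed form (all zeros inside, monic): I(r) = n·log(r) = 2·log(7) = 3.8918. ✓

I(r) ≈ 3.8918.


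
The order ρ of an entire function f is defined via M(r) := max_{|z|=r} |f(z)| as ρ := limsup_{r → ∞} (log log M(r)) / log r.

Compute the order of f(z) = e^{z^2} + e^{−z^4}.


Each summand is entire of order 2 and 4 respectively (as in the single-exponential case). The order of a sum is at most the max of the orders, so ρ ≤ 4. For the lower bound: on |z|=r choose arg z so that -1z^4 is real positive; then |e^{-1z^4}| = e^{1r^4} while |e^{1z^2}| ≤ e^{1r^2} = o(e^{1r^4}). So |f| ≥ e^{1r^4}(1 − o(1)) and ρ ≥ 4. Hence ρ = max(2, 4) = 4.
Therefore ρ = 4.

Order ρ = 4.


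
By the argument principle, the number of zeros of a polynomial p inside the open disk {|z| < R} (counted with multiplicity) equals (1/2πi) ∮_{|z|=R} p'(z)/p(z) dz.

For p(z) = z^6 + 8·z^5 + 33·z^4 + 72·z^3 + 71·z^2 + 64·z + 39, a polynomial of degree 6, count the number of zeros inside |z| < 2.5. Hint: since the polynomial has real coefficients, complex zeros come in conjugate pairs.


The zeros of p are: (-2 + 3i), (-2 - 3i), -3, (0 + 1i), (0 - 1i), -1.
Their magnitudes are: 3.606, 3.606, 3, 1, 1, 1.
Zeros with |z| < R = 2.5: (0 + 1i), (0 - 1i), -1.
Count = 3.
By the argument principle, (1/2πi) ∮_{|z|=R} p'(z)/p(z) dz equals exactly this count.

Number of zeros inside |z| < 2.5: 3.


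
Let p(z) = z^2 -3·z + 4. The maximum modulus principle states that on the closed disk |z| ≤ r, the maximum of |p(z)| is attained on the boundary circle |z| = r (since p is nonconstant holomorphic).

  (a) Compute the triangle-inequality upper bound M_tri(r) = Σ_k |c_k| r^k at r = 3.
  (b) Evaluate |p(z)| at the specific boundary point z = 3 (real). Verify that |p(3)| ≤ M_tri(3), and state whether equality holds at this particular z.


Coefficients: c_0 = 4, c_1 = -3, c_2 = 1. Radius r = 3.
Part (a). Triangle bound: M_tri(r) = Σ_k |c_k| r^k
  = |4|·3^0 + |-3|·3^1 + |1|·3^2
  = 4 + 9 + 9 = 22.
This bounds M(r) := max_{|z|=r} |p(z)| from above; equality holds iff all terms c_k z^k can be made to align in phase at a single z on |z|=r.
Part (b). At z = 3 (real, on the circle |z| = r):
  p(3) = (4)·3^0 + (-3)·3^1 + (1)·3^2 = 4.
  |p(3)| = 4.
Check: |p(3)| = 4 ≤ 22 = M_tri(3). ✓ Equality does not hold at z = 3 (the coefficients have mixed signs, so the terms do not all align in phase there).

M_tri(3) = 22; |p(3)| = 4; equality at z=3: no.


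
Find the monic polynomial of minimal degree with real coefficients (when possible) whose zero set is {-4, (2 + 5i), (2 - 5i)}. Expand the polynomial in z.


The polynomial is p(z) = ∏_{α ∈ S} (z − α), where S = {-4, (2 + 5i), (2 - 5i)}.
Expanding the product yields: p(z) = z^3 + 13·z + 116.
Note conjugate pairs combine to real quadratics: (z − (2+5i))(z − (2−5i)) = z² − 4z + 29.
The resulting polynomial has degree 3 and real coefficients as required.

p(z) = z^3 + 13·z + 116.


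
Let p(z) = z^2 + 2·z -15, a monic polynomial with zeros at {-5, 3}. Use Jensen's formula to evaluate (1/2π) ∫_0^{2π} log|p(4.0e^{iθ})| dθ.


Zeros: -5, 3; r = 4.0.
Inside |z| < r: 3. Outside (|z| ≥ r): -5.
p(0) = -15, so log|p(0)| = log(15) = 2.7081.
Apply Jensen: I(r) = log|p(0)| + Σ_k log(r/|z_k|), summed over zeros inside |z| < r.
  log(r/|z_k|) for z_k = 3: log(4.0/3) = 0.2877
  Outside zeros (-5) contribute nothing to the Jensen sum.
Sum over inside zeros: 0.2877.
I(r) = log|p(0)| + (inside sum) = 2.7081 + 0.2877 = 2.9957.
Note: since some zeros are outside |z| ≤ r, the simplified n·log(r) form does NOT apply — only the inside zeros contribute.

I(r) ≈ 2.9957.
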